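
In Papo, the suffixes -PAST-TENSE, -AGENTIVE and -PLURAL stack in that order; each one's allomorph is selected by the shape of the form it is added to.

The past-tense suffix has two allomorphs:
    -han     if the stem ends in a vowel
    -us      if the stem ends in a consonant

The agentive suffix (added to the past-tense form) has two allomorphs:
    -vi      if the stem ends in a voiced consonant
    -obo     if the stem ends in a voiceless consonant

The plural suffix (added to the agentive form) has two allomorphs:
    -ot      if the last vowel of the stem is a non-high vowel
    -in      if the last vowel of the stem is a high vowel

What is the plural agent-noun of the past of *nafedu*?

nafeduhanviin

The final sound of *nafedu* is /u/, which is a vowel, so the past-tense suffix is -han, giving *nafeduhan*.
The past-tense form *nafeduhan*: final consonant = /n/, voiced → -vi → *nafeduhanvi*.
Since the last vowel of the agentive form *nafeduhanvi* is /i/ (a high vowel), it takes -in, giving *nafeduhanviin*.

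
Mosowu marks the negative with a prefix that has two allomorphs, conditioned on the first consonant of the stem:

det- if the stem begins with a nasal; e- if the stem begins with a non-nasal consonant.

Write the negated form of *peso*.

epeso

Since the first consonant of *peso* is /p/ (non-nasal), it takes e-, giving *epeso*.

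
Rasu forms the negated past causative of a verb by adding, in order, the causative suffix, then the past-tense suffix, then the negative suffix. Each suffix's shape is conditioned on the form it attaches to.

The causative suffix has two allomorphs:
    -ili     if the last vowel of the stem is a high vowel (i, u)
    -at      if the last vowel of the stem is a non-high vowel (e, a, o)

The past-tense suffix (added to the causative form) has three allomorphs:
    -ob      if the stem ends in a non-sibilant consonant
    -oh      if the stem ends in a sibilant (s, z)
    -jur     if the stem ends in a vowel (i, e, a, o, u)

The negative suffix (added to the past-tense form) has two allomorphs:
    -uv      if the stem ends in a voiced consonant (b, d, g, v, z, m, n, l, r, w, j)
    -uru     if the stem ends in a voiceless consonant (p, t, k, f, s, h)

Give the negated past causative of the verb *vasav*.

vasavatobuv

Since the last vowel of *vasav* is /a/ (a non-high vowel), it takes -at, giving *vasavat*.
The causative form *vasavat*: final sound = /t/, a non-sibilant consonant → -ob → *vasavatob*.
The final consonant of the past-tense form *vasavatob* is /b/, which is voiced, so the negative suffix is -uv, giving *vasavatobuv*.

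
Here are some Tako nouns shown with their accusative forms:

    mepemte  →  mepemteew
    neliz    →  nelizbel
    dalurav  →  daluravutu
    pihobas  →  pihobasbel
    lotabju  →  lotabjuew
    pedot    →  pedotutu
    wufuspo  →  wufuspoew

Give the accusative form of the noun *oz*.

The suffix is conditioned by the final sound: -bel when the stem ends in a sibilant (*neliz*, *pihobas*); -utu when the stem ends in a non-sibilant consonant (*dalurav*, *pedot*); -ew when the stem ends in a vowel (*mepemte*, *lotabju*, *wufuspo*).
*oz*: final sound = /z/, a sibilant → -bel → *ozbel*.

ozbel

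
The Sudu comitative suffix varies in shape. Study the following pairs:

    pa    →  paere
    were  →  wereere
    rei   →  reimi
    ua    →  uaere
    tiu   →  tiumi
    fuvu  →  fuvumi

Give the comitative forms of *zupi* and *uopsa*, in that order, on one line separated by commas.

The alternation tracks the last vowel of the stem — -mi when the last vowel of the stem is a high vowel (*rei*, *tiu*, *fuvu*); -ere when the last vowel of the stem is a non-high vowel (*pa*, *were*, *ua*).
Since the last vowel of *zupi* is /i/ (a high vowel), it takes -mi, giving *zupimi*.
*uopsa* — last vowel /a/ (a non-high vowel) → -ere → *uopsaere*.

zupimi, uopsaere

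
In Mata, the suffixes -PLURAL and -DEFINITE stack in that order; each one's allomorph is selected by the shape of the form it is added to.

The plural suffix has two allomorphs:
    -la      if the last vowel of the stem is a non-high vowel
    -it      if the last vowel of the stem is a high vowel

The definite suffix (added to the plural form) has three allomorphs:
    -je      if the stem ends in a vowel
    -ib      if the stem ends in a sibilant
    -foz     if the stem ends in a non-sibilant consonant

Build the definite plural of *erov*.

erovlaje

*erov* — last vowel /o/ (a non-high vowel) → -la → *erovla*.
The final sound of the plural form *erovla* is /a/, which is a vowel, so the definite suffix is -je, giving *erovlaje*.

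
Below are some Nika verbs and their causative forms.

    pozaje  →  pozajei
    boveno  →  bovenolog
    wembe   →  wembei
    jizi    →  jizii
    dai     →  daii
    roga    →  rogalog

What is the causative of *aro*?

Looking at the last vowel of each stem: -i when the last vowel of the stem is a front vowel (*pozaje*, *wembe*, *jizi*, *dai*); -log when the last vowel of the stem is a back vowel (*boveno*, *roga*).
*aro*: last vowel = /o/, a back vowel → -log → *arolog*.

arolog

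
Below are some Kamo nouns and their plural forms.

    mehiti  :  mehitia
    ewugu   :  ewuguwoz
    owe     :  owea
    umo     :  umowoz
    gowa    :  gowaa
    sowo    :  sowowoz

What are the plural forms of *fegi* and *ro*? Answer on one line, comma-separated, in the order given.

The suffix is conditioned by the last vowel: -woz when the last vowel of the stem is a rounded vowel (*ewugu*, *umo*, *sowo*); -a when the last vowel of the stem is an unrounded vowel (*mehiti*, *owe*, *gowa*).
The last vowel of *fegi* is /i/, which is an unrounded vowel, so the suffix is -a, giving *fegia*.
The last vowel of *ro* is /o/, which is a rounded vowel, so the suffix is -woz, giving *rowoz*.

fegia, rowoz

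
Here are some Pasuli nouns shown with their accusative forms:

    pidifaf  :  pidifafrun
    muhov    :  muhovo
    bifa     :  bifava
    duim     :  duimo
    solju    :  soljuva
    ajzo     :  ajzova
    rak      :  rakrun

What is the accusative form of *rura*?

rurava

Looking at the final sound of each stem: -run when the stem ends in a voiceless consonant (*pidifaf*, *rak*); -o when the stem ends in a voiced consonant (*muhov*, *duim*); -va when the stem ends in a vowel (*bifa*, *solju*, *ajzo*).
The final sound of *rura* is /a/, which is a vowel, so the suffix is -va, giving *rurava*.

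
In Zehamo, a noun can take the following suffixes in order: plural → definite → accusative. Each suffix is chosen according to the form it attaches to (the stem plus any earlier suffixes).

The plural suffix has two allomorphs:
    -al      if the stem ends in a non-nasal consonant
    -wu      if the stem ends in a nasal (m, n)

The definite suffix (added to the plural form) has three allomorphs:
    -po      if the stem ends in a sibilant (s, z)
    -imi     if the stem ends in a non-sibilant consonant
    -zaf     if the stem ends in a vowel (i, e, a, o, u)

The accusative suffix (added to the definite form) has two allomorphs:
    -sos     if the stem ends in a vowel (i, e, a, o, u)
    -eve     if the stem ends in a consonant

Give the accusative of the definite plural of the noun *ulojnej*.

Since the final consonant of *ulojnej* is /j/ (non-nasal), it takes -al, giving *ulojnejal*.
The plural form *ulojnejal* — final sound /l/ (a non-sibilant consonant) → -imi → *ulojnejalimi*.
The definite form *ulojnejalimi*: final sound = /i/, a vowel → -sos → *ulojnejalimisos*.

ulojnejalimisos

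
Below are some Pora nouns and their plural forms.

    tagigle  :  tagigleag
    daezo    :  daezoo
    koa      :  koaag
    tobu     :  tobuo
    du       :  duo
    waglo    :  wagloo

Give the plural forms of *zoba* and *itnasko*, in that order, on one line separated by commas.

zobaag, itnaskoo

The suffix is conditioned by the last vowel: -o when the last vowel of the stem is a rounded vowel (*daezo*, *tobu*, *du*, *waglo*); -ag when the last vowel of the stem is an unrounded vowel (*tagigle*, *koa*).
*zoba*: last vowel = /a/, an unrounded vowel → -ag → *zobaag*.
Since the last vowel of *itnasko* is /o/ (a rounded vowel), it takes -o, giving *itnaskoo*.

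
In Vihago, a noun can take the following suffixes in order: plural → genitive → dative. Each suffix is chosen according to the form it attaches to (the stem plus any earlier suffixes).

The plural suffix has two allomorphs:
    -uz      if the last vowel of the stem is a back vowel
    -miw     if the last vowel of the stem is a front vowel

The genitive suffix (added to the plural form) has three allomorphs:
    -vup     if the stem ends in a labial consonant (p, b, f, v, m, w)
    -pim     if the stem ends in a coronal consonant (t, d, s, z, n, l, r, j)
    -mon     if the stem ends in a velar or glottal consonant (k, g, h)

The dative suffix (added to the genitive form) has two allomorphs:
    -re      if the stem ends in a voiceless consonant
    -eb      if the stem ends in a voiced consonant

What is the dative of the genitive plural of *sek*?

*sek*: last vowel = /e/, a front vowel → -miw → *sekmiw*.
The plural form *sekmiw* — final consonant /w/ (labial) → -vup → *sekmiwvup*.
The genitive form *sekmiwvup* — final consonant /p/ (voiceless) → -re → *sekmiwvupre*.

sekmiwvupre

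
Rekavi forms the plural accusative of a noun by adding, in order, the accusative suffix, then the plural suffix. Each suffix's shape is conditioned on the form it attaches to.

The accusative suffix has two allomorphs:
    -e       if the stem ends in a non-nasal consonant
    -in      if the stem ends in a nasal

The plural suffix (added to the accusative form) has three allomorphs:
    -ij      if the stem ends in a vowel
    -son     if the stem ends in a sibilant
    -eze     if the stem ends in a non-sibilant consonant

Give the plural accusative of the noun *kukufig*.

kukufigeij

*kukufig* — final consonant /g/ (non-nasal) → -e → *kukufige*.
The accusative form *kukufige* — final sound /e/ (a vowel) → -ij → *kukufigeij*.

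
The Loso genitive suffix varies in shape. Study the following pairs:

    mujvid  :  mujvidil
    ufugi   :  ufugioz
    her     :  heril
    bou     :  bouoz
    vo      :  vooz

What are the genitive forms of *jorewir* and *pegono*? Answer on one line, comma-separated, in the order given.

jorewiril, pegonooz

The alternation tracks the final sound of the stem — -il when the stem ends in a consonant (*mujvid*, *her*); -oz when the stem ends in a vowel (*ufugi*, *bou*, *vo*).
*jorewir* — final sound /r/ (a consonant) → -il → *jorewiril*.
*pegono*: final sound = /o/, a vowel → -oz → *pegonooz*.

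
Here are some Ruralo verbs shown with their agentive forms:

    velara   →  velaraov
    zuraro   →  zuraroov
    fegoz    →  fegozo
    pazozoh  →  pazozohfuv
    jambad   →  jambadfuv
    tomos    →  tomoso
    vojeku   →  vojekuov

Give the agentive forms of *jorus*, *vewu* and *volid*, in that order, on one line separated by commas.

joruso, vewuov, volidfuv

The pattern is sibilance of the final sound: -o when the stem ends in a sibilant (*fegoz*, *tomos*); -fuv when the stem ends in a non-sibilant consonant (*pazozoh*, *jambad*); -ov when the stem ends in a vowel (*velara*, *zuraro*, *vojeku*).
*jorus*: final sound = /s/, a sibilant → -o → *joruso*.
*vewu* — final sound /u/ (a vowel) → -ov → *vewuov*.
The final sound of *volid* is /d/, which is a non-sibilant consonant, so the suffix is -fuv, giving *volidfuv*.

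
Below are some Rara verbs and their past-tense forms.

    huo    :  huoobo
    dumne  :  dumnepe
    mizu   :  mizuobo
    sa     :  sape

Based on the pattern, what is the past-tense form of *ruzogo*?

The alternation tracks the last vowel of the stem — -obo when the last vowel of the stem is a rounded vowel (*huo*, *mizu*); -pe when the last vowel of the stem is an unrounded vowel (*dumne*, *sa*).
*ruzogo*: last vowel = /o/, a rounded vowel → -obo → *ruzogoobo*.

ruzogoobo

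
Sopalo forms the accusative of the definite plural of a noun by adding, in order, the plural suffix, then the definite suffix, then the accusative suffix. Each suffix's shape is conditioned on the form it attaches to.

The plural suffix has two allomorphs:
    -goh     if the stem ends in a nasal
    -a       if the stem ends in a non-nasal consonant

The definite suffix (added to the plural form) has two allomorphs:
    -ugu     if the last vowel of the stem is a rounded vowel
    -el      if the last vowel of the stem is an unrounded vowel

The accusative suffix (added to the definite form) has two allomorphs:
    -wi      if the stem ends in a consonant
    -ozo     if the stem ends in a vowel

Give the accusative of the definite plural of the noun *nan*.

*nan* — final consonant /n/ (a nasal) → -goh → *nangoh*.
The plural form *nangoh*: last vowel = /o/, a rounded vowel → -ugu → *nangohugu*.
The final sound of the definite form *nangohugu* is /u/, which is a vowel, so the accusative suffix is -ozo, giving *nangohuguozo*.

nangohuguozo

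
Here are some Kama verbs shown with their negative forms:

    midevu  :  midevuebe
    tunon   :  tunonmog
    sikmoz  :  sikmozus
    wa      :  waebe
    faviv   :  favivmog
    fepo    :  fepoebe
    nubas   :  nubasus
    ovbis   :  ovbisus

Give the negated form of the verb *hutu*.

hutuebe

The pattern is sibilance of the final sound: -us when the stem ends in a sibilant (*sikmoz*, *nubas*, *ovbis*); -mog when the stem ends in a non-sibilant consonant (*tunon*, *faviv*); -ebe when the stem ends in a vowel (*midevu*, *wa*, *fepo*).
*hutu* — final sound /u/ (a vowel) → -ebe → *hutuebe*.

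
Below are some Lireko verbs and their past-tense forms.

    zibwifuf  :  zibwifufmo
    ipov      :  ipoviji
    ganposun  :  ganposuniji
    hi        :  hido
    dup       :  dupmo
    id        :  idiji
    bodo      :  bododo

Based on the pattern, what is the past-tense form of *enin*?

eniniji

The suffix is conditioned by the final sound: -mo when the stem ends in a voiceless consonant (*zibwifuf*, *dup*); -iji when the stem ends in a voiced consonant (*ipov*, *ganposun*, *id*); -do when the stem ends in a vowel (*hi*, *bodo*).
*enin* — final sound /n/ (a voiced consonant) → -iji → *eniniji*.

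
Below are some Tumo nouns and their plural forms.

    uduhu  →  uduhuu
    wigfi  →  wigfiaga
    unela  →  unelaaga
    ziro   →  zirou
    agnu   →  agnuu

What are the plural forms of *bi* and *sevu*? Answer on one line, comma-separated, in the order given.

The suffix is conditioned by the last vowel: -u when the last vowel of the stem is a rounded vowel (*uduhu*, *ziro*, *agnu*); -aga when the last vowel of the stem is an unrounded vowel (*wigfi*, *unela*).
*bi*: last vowel = /i/, an unrounded vowel → -aga → *biaga*.
The last vowel of *sevu* is /u/, which is a rounded vowel, so the suffix is -u, giving *sevuu*.

biaga, sevuu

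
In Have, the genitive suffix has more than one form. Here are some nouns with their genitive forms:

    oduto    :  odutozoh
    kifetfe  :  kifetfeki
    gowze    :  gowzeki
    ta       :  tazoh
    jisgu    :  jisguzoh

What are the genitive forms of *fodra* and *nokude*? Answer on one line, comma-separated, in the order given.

fodrazoh, nokudeki

Looking at the last vowel of each stem: -ki when the last vowel of the stem is a front vowel (*kifetfe*, *gowze*); -zoh when the last vowel of the stem is a back vowel (*oduto*, *ta*, *jisgu*).
The last vowel of *fodra* is /a/, which is a back vowel, so the suffix is -zoh, giving *fodrazoh*.
The last vowel of *nokude* is /e/, which is a front vowel, so the suffix is -ki, giving *nokudeki*.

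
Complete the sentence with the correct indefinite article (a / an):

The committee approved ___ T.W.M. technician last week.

a

The indefinite article is chosen by the initial *sound* of the following word, not its spelling.
The initialism *T.W.M.* is read letter by letter; the first letter, T, is pronounced /tiː/, which begins with a consonant sound.
So the article is *a*: The committee approved a T.W.M. technician last week.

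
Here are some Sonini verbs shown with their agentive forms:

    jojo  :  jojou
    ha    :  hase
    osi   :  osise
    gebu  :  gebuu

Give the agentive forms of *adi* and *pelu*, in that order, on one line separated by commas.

Looking at the last vowel of each stem: -u when the last vowel of the stem is a rounded vowel (*jojo*, *gebu*); -se when the last vowel of the stem is an unrounded vowel (*ha*, *osi*).
*adi* — last vowel /i/ (an unrounded vowel) → -se → *adise*.
Since the last vowel of *pelu* is /u/ (a rounded vowel), it takes -u, giving *peluu*.

adise, peluu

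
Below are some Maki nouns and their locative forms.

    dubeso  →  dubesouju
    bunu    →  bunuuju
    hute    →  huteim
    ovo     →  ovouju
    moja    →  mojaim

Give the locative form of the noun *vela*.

Looking at the last vowel of each stem: -uju when the last vowel of the stem is a rounded vowel (*dubeso*, *bunu*, *ovo*); -im when the last vowel of the stem is an unrounded vowel (*hute*, *moja*).
Since the last vowel of *vela* is /a/ (an unrounded vowel), it takes -im, giving *velaim*.

velaim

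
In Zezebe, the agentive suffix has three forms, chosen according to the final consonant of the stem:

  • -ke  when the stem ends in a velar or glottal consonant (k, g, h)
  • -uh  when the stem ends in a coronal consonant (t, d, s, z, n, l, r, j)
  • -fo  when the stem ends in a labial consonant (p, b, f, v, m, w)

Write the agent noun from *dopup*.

The final consonant of *dopup* is /p/, which is labial, so the suffix is -fo, giving *dopupfo*.

dopupfo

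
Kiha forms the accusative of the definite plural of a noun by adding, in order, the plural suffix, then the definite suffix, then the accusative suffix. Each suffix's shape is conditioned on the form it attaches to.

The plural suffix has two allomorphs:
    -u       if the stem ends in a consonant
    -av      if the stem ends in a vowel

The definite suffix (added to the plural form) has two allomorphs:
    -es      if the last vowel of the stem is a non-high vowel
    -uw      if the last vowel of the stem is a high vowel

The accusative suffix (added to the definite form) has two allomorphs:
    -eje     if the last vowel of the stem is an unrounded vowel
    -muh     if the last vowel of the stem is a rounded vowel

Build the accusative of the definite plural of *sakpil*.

sakpiluuwmuh

The final sound of *sakpil* is /l/, which is a consonant, so the plural suffix is -u, giving *sakpilu*.
The last vowel of the plural form *sakpilu* is /u/, which is a high vowel, so the definite suffix is -uw, giving *sakpiluuw*.
Since the last vowel of the definite form *sakpiluuw* is /u/ (a rounded vowel), it takes -muh, giving *sakpiluuwmuh*.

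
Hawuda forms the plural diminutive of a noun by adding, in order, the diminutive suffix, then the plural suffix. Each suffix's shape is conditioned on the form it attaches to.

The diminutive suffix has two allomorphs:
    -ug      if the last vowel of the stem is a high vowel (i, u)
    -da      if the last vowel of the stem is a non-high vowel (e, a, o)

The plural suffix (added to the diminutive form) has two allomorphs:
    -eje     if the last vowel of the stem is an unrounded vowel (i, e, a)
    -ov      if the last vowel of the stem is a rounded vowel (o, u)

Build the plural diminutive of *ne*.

Since the last vowel of *ne* is /e/ (a non-high vowel), it takes -da, giving *neda*.
The diminutive form *neda* — last vowel /a/ (an unrounded vowel) → -eje → *nedaeje*.

nedaeje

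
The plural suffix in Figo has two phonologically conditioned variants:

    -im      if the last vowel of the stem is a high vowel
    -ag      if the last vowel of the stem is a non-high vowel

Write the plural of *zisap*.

zisapag

*zisap* — last vowel /a/ (a non-high vowel) → -ag → *zisapag*.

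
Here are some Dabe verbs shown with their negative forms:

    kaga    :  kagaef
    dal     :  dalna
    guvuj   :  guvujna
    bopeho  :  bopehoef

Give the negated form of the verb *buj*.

bujna

The pattern is consonant vs. vowel: -na when the stem ends in a consonant (*dal*, *guvuj*); -ef when the stem ends in a vowel (*kaga*, *bopeho*).
The final sound of *buj* is /j/, which is a consonant, so the suffix is -na, giving *bujna*.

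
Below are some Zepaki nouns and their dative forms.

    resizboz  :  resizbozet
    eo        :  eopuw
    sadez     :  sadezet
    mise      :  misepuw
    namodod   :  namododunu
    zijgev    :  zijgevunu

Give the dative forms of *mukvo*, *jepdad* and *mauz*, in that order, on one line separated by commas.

mukvopuw, jepdadunu, mauzet

Looking at the final sound of each stem: -et when the stem ends in a sibilant (*resizboz*, *sadez*); -unu when the stem ends in a non-sibilant consonant (*namodod*, *zijgev*); -puw when the stem ends in a vowel (*eo*, *mise*).
*mukvo* — final sound /o/ (a vowel) → -puw → *mukvopuw*.
*jepdad* — final sound /d/ (a non-sibilant consonant) → -unu → *jepdadunu*.
*mauz* — final sound /z/ (a sibilant) → -et → *mauzet*.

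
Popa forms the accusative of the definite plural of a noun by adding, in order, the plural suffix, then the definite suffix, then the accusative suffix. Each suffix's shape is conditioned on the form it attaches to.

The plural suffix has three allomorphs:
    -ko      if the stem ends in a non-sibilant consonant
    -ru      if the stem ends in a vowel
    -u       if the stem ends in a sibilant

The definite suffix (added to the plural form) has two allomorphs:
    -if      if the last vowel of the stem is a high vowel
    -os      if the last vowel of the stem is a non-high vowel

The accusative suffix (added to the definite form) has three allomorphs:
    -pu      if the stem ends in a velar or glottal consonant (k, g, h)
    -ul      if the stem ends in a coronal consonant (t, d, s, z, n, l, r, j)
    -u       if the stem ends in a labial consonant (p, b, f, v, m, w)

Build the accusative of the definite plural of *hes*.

hesuifu

Since the final sound of *hes* is /s/ (a sibilant), it takes -u, giving *hesu*.
The last vowel of the plural form *hesu* is /u/, which is a high vowel, so the definite suffix is -if, giving *hesuif*.
The definite form *hesuif* — final consonant /f/ (labial) → -u → *hesuifu*.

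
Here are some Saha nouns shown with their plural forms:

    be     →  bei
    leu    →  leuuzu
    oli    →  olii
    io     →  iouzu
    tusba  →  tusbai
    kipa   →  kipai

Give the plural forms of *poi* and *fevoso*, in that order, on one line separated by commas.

poii, fevosouzu

Looking at the last vowel of each stem: -uzu when the last vowel of the stem is a rounded vowel (*leu*, *io*); -i when the last vowel of the stem is an unrounded vowel (*be*, *oli*, *tusba*, *kipa*).
*poi* — last vowel /i/ (an unrounded vowel) → -i → *poii*.
*fevoso*: last vowel = /o/, a rounded vowel → -uzu → *fevosouzu*.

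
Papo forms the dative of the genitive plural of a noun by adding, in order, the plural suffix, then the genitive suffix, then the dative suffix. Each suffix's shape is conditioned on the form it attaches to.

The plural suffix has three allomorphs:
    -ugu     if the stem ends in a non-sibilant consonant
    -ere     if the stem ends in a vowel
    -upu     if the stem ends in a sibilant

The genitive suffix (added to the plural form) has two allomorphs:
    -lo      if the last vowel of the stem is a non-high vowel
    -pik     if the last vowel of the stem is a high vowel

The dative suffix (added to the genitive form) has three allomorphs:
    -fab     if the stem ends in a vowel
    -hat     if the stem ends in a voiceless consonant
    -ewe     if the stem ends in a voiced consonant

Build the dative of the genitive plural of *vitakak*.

vitakakugupikhat

The final sound of *vitakak* is /k/, which is a non-sibilant consonant, so the plural suffix is -ugu, giving *vitakakugu*.
The plural form *vitakakugu* — last vowel /u/ (a high vowel) → -pik → *vitakakugupik*.
Since the final sound of the genitive form *vitakakugupik* is /k/ (a voiceless consonant), it takes -hat, giving *vitakakugupikhat*.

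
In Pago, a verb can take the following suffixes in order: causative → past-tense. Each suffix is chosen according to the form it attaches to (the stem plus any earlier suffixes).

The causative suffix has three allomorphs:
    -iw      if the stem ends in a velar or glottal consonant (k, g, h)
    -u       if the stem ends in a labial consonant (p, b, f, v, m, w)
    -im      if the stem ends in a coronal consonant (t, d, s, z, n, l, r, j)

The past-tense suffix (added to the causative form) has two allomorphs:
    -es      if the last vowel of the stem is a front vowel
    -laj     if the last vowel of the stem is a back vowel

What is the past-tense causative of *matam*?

matamulaj

*matam* — final consonant /m/ (labial) → -u → *matamu*.
The last vowel of the causative form *matamu* is /u/, which is a back vowel, so the past-tense suffix is -laj, giving *matamulaj*.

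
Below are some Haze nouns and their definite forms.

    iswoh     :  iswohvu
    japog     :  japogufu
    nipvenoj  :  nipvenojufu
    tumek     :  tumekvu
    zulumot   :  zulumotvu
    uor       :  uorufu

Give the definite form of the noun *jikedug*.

jikedugufu

The pattern is voicing of the final consonant: -vu when the stem ends in a voiceless consonant (*iswoh*, *tumek*, *zulumot*); -ufu when the stem ends in a voiced consonant (*japog*, *nipvenoj*, *uor*).
The final consonant of *jikedug* is /g/, which is voiced, so the suffix is -ufu, giving *jikedugufu*.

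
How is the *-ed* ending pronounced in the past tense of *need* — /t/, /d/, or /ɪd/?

The stem *need* ends in /t/ or /d/.
The -ed suffix is realized as /ɪd/ after /t, d/; as /t/ after other voiceless consonants; and as /d/ after other voiced sounds.
So -ed on *need* is pronounced /ɪd/.

/ɪd/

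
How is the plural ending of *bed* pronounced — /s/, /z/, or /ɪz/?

The stem *bed* ends in a voiced non-sibilant sound.
The plural suffix surfaces as /ɪz/ after sibilants, /s/ after other voiceless consonants, and /z/ after other voiced sounds.
So the plural -s on *bed* is pronounced /z/.

/z/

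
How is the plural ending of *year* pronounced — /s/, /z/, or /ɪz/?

The stem *year* ends in a voiced non-sibilant sound.
The plural suffix surfaces as /ɪz/ after sibilants, /s/ after other voiceless consonants, and /z/ after other voiced sounds.
So the plural -s on *year* is pronounced /z/.

/z/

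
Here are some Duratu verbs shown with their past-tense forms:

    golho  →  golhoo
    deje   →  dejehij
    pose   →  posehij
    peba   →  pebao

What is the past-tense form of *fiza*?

fizao

The suffix is conditioned by the last vowel: -hij when the last vowel of the stem is a front vowel (*deje*, *pose*); -o when the last vowel of the stem is a back vowel (*golho*, *peba*).
Since the last vowel of *fiza* is /a/ (a back vowel), it takes -o, giving *fizao*.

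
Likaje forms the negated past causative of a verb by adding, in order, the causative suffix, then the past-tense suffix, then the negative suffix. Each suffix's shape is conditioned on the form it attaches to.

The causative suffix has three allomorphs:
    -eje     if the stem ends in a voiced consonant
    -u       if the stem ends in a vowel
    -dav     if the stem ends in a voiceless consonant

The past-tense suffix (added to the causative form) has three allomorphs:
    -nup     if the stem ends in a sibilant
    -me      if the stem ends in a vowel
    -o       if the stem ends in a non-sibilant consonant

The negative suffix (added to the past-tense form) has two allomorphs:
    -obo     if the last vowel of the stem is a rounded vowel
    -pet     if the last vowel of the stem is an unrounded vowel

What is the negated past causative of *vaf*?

Since the final sound of *vaf* is /f/ (a voiceless consonant), it takes -dav, giving *vafdav*.
The causative form *vafdav*: final sound = /v/, a non-sibilant consonant → -o → *vafdavo*.
The past-tense form *vafdavo* — last vowel /o/ (a rounded vowel) → -obo → *vafdavoobo*.

vafdavoobo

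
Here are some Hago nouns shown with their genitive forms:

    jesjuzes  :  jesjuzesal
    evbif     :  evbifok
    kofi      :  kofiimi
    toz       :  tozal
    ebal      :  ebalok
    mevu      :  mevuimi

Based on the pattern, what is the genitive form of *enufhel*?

The pattern is sibilance of the final sound: -al when the stem ends in a sibilant (*jesjuzes*, *toz*); -ok when the stem ends in a non-sibilant consonant (*evbif*, *ebal*); -imi when the stem ends in a vowel (*kofi*, *mevu*).
*enufhel*: final sound = /l/, a non-sibilant consonant → -ok → *enufhelok*.

enufhelok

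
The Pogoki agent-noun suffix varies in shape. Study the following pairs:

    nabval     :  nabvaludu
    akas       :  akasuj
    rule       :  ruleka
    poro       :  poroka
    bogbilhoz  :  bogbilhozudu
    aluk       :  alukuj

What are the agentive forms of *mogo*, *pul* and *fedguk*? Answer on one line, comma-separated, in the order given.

mogoka, puludu, fedgukuj

The suffix is conditioned by the final sound: -uj when the stem ends in a voiceless consonant (*akas*, *aluk*); -udu when the stem ends in a voiced consonant (*nabval*, *bogbilhoz*); -ka when the stem ends in a vowel (*rule*, *poro*).
Since the final sound of *mogo* is /o/ (a vowel), it takes -ka, giving *mogoka*.
Since the final sound of *pul* is /l/ (a voiced consonant), it takes -udu, giving *puludu*.
Since the final sound of *fedguk* is /k/ (a voiceless consonant), it takes -uj, giving *fedgukuj*.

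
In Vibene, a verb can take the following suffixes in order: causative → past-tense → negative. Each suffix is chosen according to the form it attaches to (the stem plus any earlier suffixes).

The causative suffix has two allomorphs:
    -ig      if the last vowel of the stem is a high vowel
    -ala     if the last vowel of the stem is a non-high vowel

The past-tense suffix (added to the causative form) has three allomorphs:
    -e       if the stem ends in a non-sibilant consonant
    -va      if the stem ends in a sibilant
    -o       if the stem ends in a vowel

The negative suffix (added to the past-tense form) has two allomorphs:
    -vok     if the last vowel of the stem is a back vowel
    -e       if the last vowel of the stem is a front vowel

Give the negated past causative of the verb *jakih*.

Since the last vowel of *jakih* is /i/ (a high vowel), it takes -ig, giving *jakihig*.
The causative form *jakihig* — final sound /g/ (a non-sibilant consonant) → -e → *jakihige*.
Since the last vowel of the past-tense form *jakihige* is /e/ (a front vowel), it takes -e, giving *jakihigee*.

jakihigee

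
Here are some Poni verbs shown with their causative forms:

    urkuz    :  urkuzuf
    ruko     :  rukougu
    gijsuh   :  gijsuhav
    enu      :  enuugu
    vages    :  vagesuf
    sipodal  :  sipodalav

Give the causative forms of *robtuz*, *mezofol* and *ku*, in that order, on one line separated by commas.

The suffix is conditioned by the final sound: -uf when the stem ends in a sibilant (*urkuz*, *vages*); -av when the stem ends in a non-sibilant consonant (*gijsuh*, *sipodal*); -ugu when the stem ends in a vowel (*ruko*, *enu*).
*robtuz*: final sound = /z/, a sibilant → -uf → *robtuzuf*.
*mezofol* — final sound /l/ (a non-sibilant consonant) → -av → *mezofolav*.
*ku* — final sound /u/ (a vowel) → -ugu → *kuugu*.

robtuzuf, mezofolav, kuugu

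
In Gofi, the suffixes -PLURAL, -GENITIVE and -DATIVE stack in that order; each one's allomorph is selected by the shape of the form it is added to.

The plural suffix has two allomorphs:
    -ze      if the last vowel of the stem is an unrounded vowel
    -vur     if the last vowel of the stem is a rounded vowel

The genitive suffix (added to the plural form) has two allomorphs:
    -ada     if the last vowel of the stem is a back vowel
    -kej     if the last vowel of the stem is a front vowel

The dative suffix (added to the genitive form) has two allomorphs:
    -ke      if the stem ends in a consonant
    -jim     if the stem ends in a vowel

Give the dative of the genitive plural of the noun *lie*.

liezekejke

*lie* — last vowel /e/ (an unrounded vowel) → -ze → *lieze*.
Since the last vowel of the plural form *lieze* is /e/ (a front vowel), it takes -kej, giving *liezekej*.
Since the final sound of the genitive form *liezekej* is /j/ (a consonant), it takes -ke, giving *liezekejke*.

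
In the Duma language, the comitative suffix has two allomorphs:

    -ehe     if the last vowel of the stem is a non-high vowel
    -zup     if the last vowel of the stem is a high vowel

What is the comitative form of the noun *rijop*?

rijopehe

Since the last vowel of *rijop* is /o/ (a non-high vowel), it takes -ehe, giving *rijopehe*.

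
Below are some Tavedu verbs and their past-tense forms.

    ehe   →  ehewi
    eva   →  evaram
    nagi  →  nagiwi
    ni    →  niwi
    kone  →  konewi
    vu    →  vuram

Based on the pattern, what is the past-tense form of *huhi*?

The alternation tracks the last vowel of the stem — -wi when the last vowel of the stem is a front vowel (*ehe*, *nagi*, *ni*, *kone*); -ram when the last vowel of the stem is a back vowel (*eva*, *vu*).
*huhi*: last vowel = /i/, a front vowel → -wi → *huhiwi*.

huhiwi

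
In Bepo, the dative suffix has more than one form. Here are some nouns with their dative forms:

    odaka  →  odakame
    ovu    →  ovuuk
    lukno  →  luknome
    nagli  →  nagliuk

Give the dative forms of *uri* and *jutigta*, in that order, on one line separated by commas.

The pattern is height harmony: -uk when the last vowel of the stem is a high vowel (*ovu*, *nagli*); -me when the last vowel of the stem is a non-high vowel (*odaka*, *lukno*).
Since the last vowel of *uri* is /i/ (a high vowel), it takes -uk, giving *uriuk*.
*jutigta*: last vowel = /a/, a non-high vowel → -me → *jutigtame*.

uriuk, jutigtame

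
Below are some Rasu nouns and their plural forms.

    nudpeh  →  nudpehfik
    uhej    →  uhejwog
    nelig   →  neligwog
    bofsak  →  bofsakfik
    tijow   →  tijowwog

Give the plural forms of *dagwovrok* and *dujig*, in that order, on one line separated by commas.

dagwovrokfik, dujigwog

The alternation tracks the final consonant of the stem — -fik when the stem ends in a voiceless consonant (*nudpeh*, *bofsak*); -wog when the stem ends in a voiced consonant (*uhej*, *nelig*, *tijow*).
*dagwovrok* — final consonant /k/ (voiceless) → -fik → *dagwovrokfik*.
Since the final consonant of *dujig* is /g/ (voiced), it takes -wog, giving *dujigwog*.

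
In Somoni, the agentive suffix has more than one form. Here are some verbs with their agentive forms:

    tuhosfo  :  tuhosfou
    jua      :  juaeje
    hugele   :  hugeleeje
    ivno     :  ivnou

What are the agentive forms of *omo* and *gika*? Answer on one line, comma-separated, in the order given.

The pattern is rounding harmony: -u when the last vowel of the stem is a rounded vowel (*tuhosfo*, *ivno*); -eje when the last vowel of the stem is an unrounded vowel (*jua*, *hugele*).
Since the last vowel of *omo* is /o/ (a rounded vowel), it takes -u, giving *omou*.
The last vowel of *gika* is /a/, which is an unrounded vowel, so the suffix is -eje, giving *gikaeje*.

omou, gikaeje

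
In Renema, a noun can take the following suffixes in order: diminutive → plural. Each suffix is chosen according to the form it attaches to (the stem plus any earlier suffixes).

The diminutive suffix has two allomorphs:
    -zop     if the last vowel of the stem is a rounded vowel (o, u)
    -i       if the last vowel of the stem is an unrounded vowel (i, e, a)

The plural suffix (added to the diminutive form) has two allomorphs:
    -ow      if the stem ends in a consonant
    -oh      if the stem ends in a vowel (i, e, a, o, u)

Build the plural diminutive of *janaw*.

janawioh

*janaw*: last vowel = /a/, an unrounded vowel → -i → *janawi*.
The diminutive form *janawi* — final sound /i/ (a vowel) → -oh → *janawioh*.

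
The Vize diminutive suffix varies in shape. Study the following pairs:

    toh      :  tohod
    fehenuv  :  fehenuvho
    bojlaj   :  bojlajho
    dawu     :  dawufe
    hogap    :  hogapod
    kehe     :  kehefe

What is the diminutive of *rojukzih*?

rojukzihod

The alternation tracks the final sound of the stem — -od when the stem ends in a voiceless consonant (*toh*, *hogap*); -ho when the stem ends in a voiced consonant (*fehenuv*, *bojlaj*); -fe when the stem ends in a vowel (*dawu*, *kehe*).
*rojukzih*: final sound = /h/, a voiceless consonant → -od → *rojukzihod*.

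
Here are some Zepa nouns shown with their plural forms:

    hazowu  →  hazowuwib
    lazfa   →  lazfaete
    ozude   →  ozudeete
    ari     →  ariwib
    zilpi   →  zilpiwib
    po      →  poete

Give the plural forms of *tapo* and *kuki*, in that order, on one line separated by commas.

tapoete, kukiwib

The suffix is conditioned by the last vowel: -wib when the last vowel of the stem is a high vowel (*hazowu*, *ari*, *zilpi*); -ete when the last vowel of the stem is a non-high vowel (*lazfa*, *ozude*, *po*).
*tapo*: last vowel = /o/, a non-high vowel → -ete → *tapoete*.
*kuki*: last vowel = /i/, a high vowel → -wib → *kukiwib*.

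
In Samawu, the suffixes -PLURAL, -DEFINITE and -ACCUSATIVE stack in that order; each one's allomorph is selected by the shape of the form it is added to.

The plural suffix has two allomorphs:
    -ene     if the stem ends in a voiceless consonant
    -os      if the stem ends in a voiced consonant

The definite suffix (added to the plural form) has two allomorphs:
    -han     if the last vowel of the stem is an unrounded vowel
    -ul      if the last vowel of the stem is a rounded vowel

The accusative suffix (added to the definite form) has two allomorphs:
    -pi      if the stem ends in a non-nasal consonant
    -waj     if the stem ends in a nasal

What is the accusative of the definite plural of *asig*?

asigosulpi

Since the final consonant of *asig* is /g/ (voiced), it takes -os, giving *asigos*.
The plural form *asigos*: last vowel = /o/, a rounded vowel → -ul → *asigosul*.
The final consonant of the definite form *asigosul* is /l/, which is non-nasal, so the accusative suffix is -pi, giving *asigosulpi*.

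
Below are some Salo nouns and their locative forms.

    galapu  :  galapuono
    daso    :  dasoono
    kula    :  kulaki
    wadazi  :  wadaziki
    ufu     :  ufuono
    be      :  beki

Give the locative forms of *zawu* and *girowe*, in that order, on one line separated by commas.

zawuono, giroweki

The pattern is rounding harmony: -ono when the last vowel of the stem is a rounded vowel (*galapu*, *daso*, *ufu*); -ki when the last vowel of the stem is an unrounded vowel (*kula*, *wadazi*, *be*).
*zawu* — last vowel /u/ (a rounded vowel) → -ono → *zawuono*.
The last vowel of *girowe* is /e/, which is an unrounded vowel, so the suffix is -ki, giving *giroweki*.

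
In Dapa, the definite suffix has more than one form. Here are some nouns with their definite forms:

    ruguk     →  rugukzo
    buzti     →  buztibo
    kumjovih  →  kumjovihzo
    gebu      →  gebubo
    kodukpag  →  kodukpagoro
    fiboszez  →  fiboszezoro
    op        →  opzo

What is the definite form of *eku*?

ekubo

The alternation tracks the final sound of the stem — -zo when the stem ends in a voiceless consonant (*ruguk*, *kumjovih*, *op*); -oro when the stem ends in a voiced consonant (*kodukpag*, *fiboszez*); -bo when the stem ends in a vowel (*buzti*, *gebu*).
*eku* — final sound /u/ (a vowel) → -bo → *ekubo*.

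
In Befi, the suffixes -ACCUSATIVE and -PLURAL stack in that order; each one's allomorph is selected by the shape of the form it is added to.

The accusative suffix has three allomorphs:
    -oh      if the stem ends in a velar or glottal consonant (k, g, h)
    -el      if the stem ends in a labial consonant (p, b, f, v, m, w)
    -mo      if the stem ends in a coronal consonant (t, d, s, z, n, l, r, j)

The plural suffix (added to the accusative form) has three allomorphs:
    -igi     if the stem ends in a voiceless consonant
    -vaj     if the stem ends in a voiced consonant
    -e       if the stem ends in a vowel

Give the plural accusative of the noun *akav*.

Since the final consonant of *akav* is /v/ (labial), it takes -el, giving *akavel*.
The accusative form *akavel* — final sound /l/ (a voiced consonant) → -vaj → *akavelvaj*.

akavelvaj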